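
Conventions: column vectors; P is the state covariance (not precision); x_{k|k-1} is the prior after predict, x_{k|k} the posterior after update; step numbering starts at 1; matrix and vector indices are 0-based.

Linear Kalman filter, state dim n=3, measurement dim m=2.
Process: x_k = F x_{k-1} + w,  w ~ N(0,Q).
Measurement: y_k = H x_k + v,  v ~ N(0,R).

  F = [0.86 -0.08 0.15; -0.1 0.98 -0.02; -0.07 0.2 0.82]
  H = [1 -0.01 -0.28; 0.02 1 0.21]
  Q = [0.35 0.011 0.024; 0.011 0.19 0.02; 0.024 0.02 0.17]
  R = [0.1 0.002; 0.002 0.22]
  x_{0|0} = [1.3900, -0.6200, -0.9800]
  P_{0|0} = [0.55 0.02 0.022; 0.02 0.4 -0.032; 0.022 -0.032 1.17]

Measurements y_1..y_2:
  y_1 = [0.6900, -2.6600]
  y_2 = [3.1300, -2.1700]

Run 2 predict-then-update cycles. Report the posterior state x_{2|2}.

step 1: x^-=[1.0980, -0.7270, -1.0249]  P^-=[0.7894 -0.0596 0.1484; -0.0596 0.5776 0.0539; 0.1484 0.0539 0.9618]  S=[0.8832 -0.0890; -0.0890 0.8618]  K=[0.8548 0.0736; -0.0226 0.6796; -0.1084 0.2892]  nu=[-0.7022, -1.7397]  x^+=[0.3697, -1.8934, -1.4519]  P^+=[0.1506 -0.0341 0.2332; -0.0341 0.1763 -0.1248; 0.2332 -0.1248 0.8738]
step 2: x^-=[0.2516, -1.8635, -1.5951]  P^-=[0.5500 -0.0734 0.2800; -0.0734 0.3737 -0.0742; 0.2800 -0.0742 0.6986]  S=[0.5491 -0.0271; -0.0271 0.5930]  K=[0.8619 0.0332; -0.0732 0.5981; 0.1618 0.1390]  nu=[2.4131, 0.0234]  x^+=[2.3322, -2.0261, -1.2014]  P^+=[0.1430 -0.0367 0.2040; -0.0367 0.1563 -0.1147; 0.2040 -0.1147 0.6740]

x_post = [2.3322, -2.0261, -1.2014]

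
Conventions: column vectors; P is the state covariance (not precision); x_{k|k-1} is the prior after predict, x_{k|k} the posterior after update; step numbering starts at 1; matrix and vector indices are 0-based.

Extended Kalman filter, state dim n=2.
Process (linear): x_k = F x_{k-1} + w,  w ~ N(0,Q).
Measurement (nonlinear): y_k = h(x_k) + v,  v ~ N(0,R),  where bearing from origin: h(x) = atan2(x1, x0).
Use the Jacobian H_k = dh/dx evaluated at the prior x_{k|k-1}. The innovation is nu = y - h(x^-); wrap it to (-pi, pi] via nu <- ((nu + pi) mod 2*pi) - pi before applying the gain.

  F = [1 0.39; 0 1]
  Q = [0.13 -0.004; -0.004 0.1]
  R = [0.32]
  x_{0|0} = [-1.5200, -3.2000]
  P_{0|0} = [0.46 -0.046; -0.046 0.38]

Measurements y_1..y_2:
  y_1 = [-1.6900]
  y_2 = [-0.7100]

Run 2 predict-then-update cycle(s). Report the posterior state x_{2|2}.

step 1: x^-=[-2.7680, -3.2000]  P^-=[0.6119 0.0982; 0.0982 0.4800]  H_jac=[0.1788 -0.1546]  S=[0.3456]  K=[0.2726; -0.1640]  nu=[0.5939]  x^+=[-2.6061, -3.2974]  P^+=[0.5862 0.1136; 0.1136 0.4707]
step 2: x^-=[-3.8921, -3.2974]  P^-=[0.8765 0.2932; 0.2932 0.5707]  H_jac=[0.1267 -0.1496]  S=[0.3357]  K=[0.2002; -0.1436]  nu=[1.7287]  x^+=[-3.5460, -3.5456]  P^+=[0.8630 0.3029; 0.3029 0.5638]

x_post = [-3.5460, -3.5456]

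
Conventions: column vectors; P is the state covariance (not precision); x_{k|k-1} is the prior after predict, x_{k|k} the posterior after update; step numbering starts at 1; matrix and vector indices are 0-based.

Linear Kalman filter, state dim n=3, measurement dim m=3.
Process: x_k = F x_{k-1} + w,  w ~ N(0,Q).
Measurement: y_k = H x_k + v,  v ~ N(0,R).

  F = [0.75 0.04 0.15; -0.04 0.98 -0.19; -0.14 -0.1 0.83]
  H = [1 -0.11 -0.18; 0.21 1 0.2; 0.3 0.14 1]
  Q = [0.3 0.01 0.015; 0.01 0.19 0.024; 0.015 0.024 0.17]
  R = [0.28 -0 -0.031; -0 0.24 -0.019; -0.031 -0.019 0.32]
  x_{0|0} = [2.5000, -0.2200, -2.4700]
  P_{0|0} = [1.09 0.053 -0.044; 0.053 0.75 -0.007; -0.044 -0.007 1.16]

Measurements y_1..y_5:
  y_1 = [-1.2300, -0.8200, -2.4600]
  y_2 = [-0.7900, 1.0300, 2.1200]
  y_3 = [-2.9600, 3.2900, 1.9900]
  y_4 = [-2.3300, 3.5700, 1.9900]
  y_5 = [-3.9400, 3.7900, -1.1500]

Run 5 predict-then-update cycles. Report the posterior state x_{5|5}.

step 1: x^-=[1.4957, 0.1537, -2.3781]  P^-=[0.9336 0.0181 0.0111; 0.0181 0.9517 -0.2389; 0.0111 -0.2389 1.0109]  S=[1.2405 0.1227 0.0972; 0.1227 1.1863 0.1386; 0.0972 0.1386 1.3748]  K=[0.7286 0.0891 0.1531; -0.1022 0.7928 -0.1456; -0.1645 -0.0978 0.7349]  nu=[-3.1369, -0.8122, -0.5521]  x^+=[-0.9468, -0.0893, -2.1885]  P^+=[0.1920 -0.0157 -0.0307; -0.0157 0.2130 -0.0836; -0.0307 -0.0836 0.2630]
step 2: x^-=[-1.0419, 0.3662, -1.6750]  P^-=[0.4054 -0.0135 0.0080; -0.0135 0.4363 -0.1046; 0.0080 -0.1046 0.3777]  S=[0.6989 0.0328 0.0362; 0.0328 0.6625 0.0334; 0.0362 0.0334 0.7171]  K=[0.5691 0.0750 0.1459; -0.0860 0.6316 -0.0914; -0.0932 -0.0627 0.5172]  nu=[-0.0093, 1.2176, 4.0563]  x^+=[-0.3639, 0.7655, 0.3475]  P^+=[0.1505 -0.0132 -0.0157; -0.0132 0.1677 -0.0581; -0.0157 -0.0581 0.1824]
step 3: x^-=[-0.1902, 0.6987, 0.2628]  P^-=[0.3840 -0.0086 0.0118; -0.0086 0.3803 -0.0668; 0.0118 -0.0668 0.3132]  S=[0.6738 0.0345 0.0413; 0.0345 0.6204 0.0527; 0.0413 0.0527 0.6629]  K=[0.5552 0.0763 0.1492; -0.0836 0.5989 -0.0668; -0.0822 -0.0383 0.4719]  nu=[-2.6456, 2.5787, 1.6864]  x^+=[-1.2106, 2.3516, 1.1773]  P^+=[0.1470 -0.0127 -0.0133; -0.0127 0.1574 -0.0484; -0.0133 -0.0484 0.1650]
step 4: x^-=[-0.6373, 2.1293, 0.9115]  P^-=[0.3823 -0.0071 0.0117; -0.0071 0.3661 -0.0551; 0.0117 -0.0551 0.2989]  S=[0.6716 0.0354 0.0420; 0.0354 0.6109 0.0603; 0.0420 0.0603 0.6515]  K=[0.5539 0.0768 0.1496; -0.0831 0.5894 -0.0584; -0.0810 -0.0291 0.4603]  nu=[-1.2944, 1.3923, 0.9716]  x^+=[-1.1019, 3.0008, 1.4230]  P^+=[0.1467 -0.0126 -0.0130; -0.0126 0.1542 -0.0451; -0.0130 -0.0451 0.1606]
step 5: x^-=[-0.4930, 2.7145, 1.0353]  P^-=[0.3822 -0.0065 0.0113; -0.0065 0.3618 -0.0514; 0.0113 -0.0514 0.2952]  S=[0.6714 0.0357 0.0419; 0.0357 0.6081 0.0628; 0.0419 0.0628 0.6485]  K=[0.5538 0.0770 0.1496; -0.0829 0.5864 -0.0556; -0.0810 -0.0260 0.4571]  nu=[-2.9621, 0.9720, -2.4174]  x^+=[-2.4201, 3.6645, 0.1450]  P^+=[0.1467 -0.0126 -0.0130; -0.0126 0.1532 -0.0441; -0.0130 -0.0441 0.1593]

x_post = [-2.4201, 3.6645, 0.1450]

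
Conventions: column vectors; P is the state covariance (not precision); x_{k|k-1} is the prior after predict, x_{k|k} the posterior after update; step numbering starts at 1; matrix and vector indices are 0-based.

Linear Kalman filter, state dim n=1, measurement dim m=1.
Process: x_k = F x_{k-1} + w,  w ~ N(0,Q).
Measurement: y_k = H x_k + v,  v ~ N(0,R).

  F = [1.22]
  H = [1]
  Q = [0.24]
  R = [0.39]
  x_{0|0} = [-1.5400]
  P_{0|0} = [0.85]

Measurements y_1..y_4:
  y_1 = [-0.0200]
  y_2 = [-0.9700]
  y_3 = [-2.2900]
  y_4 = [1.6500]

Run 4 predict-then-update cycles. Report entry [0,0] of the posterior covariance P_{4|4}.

step 1: x^-=[-1.8788]  P^-=[1.5051]  S=[1.8951]  K=[0.7942]  nu=[1.8588]  x^+=[-0.4025]  P^+=[0.3097]
step 2: x^-=[-0.4911]  P^-=[0.7010]  S=[1.0910]  K=[0.6425]  nu=[-0.4789]  x^+=[-0.7988]  P^+=[0.2506]
step 3: x^-=[-0.9745]  P^-=[0.6130]  S=[1.0030]  K=[0.6112]  nu=[-1.3155]  x^+=[-1.7785]  P^+=[0.2384]
step 4: x^-=[-2.1698]  P^-=[0.5948]  S=[0.9848]  K=[0.6040]  nu=[3.8198]  x^+=[0.1372]  P^+=[0.2355]

P_post[0,0] = 0.2355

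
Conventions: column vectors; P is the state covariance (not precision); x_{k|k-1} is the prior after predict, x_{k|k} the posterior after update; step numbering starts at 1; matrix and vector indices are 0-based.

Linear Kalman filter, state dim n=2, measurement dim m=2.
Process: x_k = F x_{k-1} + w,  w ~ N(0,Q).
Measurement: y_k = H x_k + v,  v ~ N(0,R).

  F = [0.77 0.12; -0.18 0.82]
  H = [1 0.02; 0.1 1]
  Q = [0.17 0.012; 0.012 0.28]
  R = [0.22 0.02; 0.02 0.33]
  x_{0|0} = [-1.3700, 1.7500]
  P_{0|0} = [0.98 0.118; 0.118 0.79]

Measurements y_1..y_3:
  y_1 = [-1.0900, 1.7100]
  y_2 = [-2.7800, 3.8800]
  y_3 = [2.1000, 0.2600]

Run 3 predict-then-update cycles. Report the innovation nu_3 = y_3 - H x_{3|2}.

innov = [3.0857, -2.4686]

step 1: x^-=[-0.8449, 1.6816]  P^-=[0.7842 0.0259; 0.0259 0.8081]  S=[1.0056 0.1405; 0.1405 1.1511]  K=[0.7810 -0.0047; -0.0576 0.7113]  nu=[-0.2787, 0.1129]  x^+=[-1.0631, 1.7780]  P^+=[0.1718 -0.0031; -0.0031 0.2339]
step 2: x^-=[-0.6053, 1.6493]  P^-=[0.2747 0.0093; 0.0093 0.4438]  S=[0.4952 0.0657; 0.0657 0.7784]  K=[0.5549 0.0004; -0.0395 0.5746]  nu=[-2.2077, 2.2912]  x^+=[-1.8295, 3.0531]  P^+=[0.1221 -0.0010; -0.0010 0.1889]
step 3: x^-=[-1.0423, 2.8328]  P^-=[0.2449 0.0131; 0.0131 0.4113]  S=[0.4656 0.0658; 0.0658 0.7464]  K=[0.5261 0.0039; -0.0328 0.5557]  nu=[3.0857, -2.4686]  x^+=[0.5712, 1.3598]  P^+=[0.1158 0.0002; 0.0002 0.1827]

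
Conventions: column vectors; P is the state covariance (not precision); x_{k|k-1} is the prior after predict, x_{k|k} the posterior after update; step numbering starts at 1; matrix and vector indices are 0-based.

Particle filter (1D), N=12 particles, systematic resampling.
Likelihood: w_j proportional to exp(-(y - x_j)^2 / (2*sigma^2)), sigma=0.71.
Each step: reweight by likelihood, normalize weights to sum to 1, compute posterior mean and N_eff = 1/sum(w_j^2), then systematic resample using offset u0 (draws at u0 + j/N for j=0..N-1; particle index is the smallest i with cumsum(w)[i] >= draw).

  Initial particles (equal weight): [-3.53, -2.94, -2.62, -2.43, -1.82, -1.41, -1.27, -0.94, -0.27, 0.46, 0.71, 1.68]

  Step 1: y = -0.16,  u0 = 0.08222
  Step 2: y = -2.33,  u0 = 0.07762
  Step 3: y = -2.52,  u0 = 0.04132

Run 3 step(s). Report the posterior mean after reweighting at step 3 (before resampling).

step 1: w=[0.0000, 0.0001, 0.0007, 0.0018, 0.0197, 0.0642, 0.0891, 0.1654, 0.2989, 0.2066, 0.1428, 0.0105]  mean=-0.2685  Neff=5.1986  idx=[5, 6, 7, 7, 8, 8, 8, 9, 9, 9, 10, 11]
step 2: w=[0.3925, 0.2982, 0.1337, 0.1337, 0.0135, 0.0135, 0.0135, 0.0004, 0.0004, 0.0004, 0.0001, 0.0000]  mean=-1.1939  Neff=3.5801  idx=[0, 0, 0, 0, 1, 1, 1, 1, 2, 3, 3, 6]
step 3: w=[0.1289, 0.1289, 0.1289, 0.1289, 0.0928, 0.0928, 0.0928, 0.0928, 0.0368, 0.0368, 0.0368, 0.0029]  mean=-1.3029  Neff=9.5274  idx=[0, 0, 1, 2, 2, 3, 4, 5, 6, 6, 7, 9]

post_mean = -1.3029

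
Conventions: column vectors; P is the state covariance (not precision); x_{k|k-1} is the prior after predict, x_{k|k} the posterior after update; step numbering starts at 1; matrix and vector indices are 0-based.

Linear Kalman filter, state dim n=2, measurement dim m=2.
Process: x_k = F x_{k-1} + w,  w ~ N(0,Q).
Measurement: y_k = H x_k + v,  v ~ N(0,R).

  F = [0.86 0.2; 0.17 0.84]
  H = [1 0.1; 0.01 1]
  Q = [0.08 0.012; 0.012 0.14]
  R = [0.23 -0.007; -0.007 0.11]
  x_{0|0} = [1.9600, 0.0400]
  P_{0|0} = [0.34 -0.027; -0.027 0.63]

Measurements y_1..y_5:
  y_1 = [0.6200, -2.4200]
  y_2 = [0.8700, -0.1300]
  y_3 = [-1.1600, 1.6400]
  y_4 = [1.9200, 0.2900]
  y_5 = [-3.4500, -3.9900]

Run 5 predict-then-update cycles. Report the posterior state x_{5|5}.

x_post = [-1.1711, -2.5535]

step 1: x^-=[1.6936, 0.3668]  P^-=[0.3474 0.1471; 0.1471 0.5866]  S=[0.6127 0.2024; 0.2024 0.6996]  K=[0.5748 0.0490; 0.0643 0.8220]  nu=[-1.1103, -2.8037]  x^+=[0.9181, -2.0093]  P^+=[0.1319 0.0000; 0.0000 0.0900]
step 2: x^-=[0.3877, -1.5317]  P^-=[0.1811 0.0464; 0.0464 0.2073]  S=[0.4225 0.0620; 0.0620 0.3183]  K=[0.4298 0.0678; 0.0650 0.6402]  nu=[0.6354, 1.3979]  x^+=[0.7556, -0.5956]  P^+=[0.0980 0.0035; 0.0035 0.0699]
step 3: x^-=[0.5307, -0.3718]  P^-=[0.1565 0.0407; 0.0407 0.1932]  S=[0.3966 0.0546; 0.0546 0.3040]  K=[0.3955 0.0680; 0.0653 0.6250]  nu=[-1.6536, 2.0065]  x^+=[0.0131, 0.7744]  P^+=[0.0901 0.0038; 0.0038 0.0683]
step 4: x^-=[0.1662, 0.6527]  P^-=[0.1507 0.0395; 0.0395 0.1919]  S=[0.3905 0.0533; 0.0533 0.3027]  K=[0.3868 0.0675; 0.0653 0.6237]  nu=[1.6886, -0.3644]  x^+=[0.7947, 0.5357]  P^+=[0.0881 0.0038; 0.0038 0.0681]
step 5: x^-=[0.7906, 0.5851]  P^-=[0.1492 0.0392; 0.0392 0.1917]  S=[0.3890 0.0529; 0.0529 0.3025]  K=[0.3845 0.0673; 0.0653 0.6236]  nu=[-4.2991, -4.5830]  x^+=[-1.1711, -2.5535]  P^+=[0.0876 0.0038; 0.0038 0.0681]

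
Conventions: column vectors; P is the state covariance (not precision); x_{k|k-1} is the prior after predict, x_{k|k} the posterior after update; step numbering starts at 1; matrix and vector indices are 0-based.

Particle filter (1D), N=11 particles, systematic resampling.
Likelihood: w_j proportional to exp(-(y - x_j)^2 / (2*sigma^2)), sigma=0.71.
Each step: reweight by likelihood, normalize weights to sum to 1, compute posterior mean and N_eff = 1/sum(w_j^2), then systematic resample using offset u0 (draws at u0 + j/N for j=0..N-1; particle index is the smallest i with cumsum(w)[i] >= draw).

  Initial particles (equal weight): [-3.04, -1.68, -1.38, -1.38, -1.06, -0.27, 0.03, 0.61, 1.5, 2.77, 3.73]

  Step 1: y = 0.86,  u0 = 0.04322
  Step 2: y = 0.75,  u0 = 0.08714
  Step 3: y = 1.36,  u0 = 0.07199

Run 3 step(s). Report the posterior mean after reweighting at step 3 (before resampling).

post_mean = 0.9765

step 1: w=[0.0000, 0.0007, 0.0028, 0.0028, 0.0105, 0.1145, 0.2052, 0.3819, 0.2707, 0.0109, 0.0001]  mean=0.6248  Neff=3.6424  idx=[5, 6, 6, 6, 7, 7, 7, 7, 8, 8, 8]
step 2: w=[0.0457, 0.0768, 0.0768, 0.0768, 0.1259, 0.1259, 0.1259, 0.1259, 0.0735, 0.0735, 0.0735]  mean=0.6324  Neff=10.0647  idx=[1, 2, 3, 4, 5, 6, 6, 7, 8, 9, 10]
step 3: w=[0.0274, 0.0274, 0.0274, 0.0905, 0.0905, 0.0905, 0.0905, 0.0905, 0.1551, 0.1551, 0.1551]  mean=0.9765  Neff=8.6664  idx=[2, 3, 4, 5, 6, 7, 8, 9, 9, 10, 10]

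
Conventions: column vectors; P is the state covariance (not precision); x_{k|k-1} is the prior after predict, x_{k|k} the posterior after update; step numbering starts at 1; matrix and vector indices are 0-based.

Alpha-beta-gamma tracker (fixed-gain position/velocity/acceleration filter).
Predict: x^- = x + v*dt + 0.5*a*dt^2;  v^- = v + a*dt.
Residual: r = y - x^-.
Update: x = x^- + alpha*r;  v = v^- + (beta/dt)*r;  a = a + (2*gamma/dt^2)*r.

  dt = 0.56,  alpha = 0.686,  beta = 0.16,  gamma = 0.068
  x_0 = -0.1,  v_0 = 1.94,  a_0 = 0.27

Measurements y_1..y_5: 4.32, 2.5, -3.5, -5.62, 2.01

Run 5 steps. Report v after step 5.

v_post = -2.9383

step 1: x_pred=1.0287  r=3.2913  x^+=3.2865  v^+=3.0316  a^+=1.6973
step 2: x_pred=5.2504  r=-2.7504  x^+=3.3636  v^+=3.1963  a^+=0.5046
step 3: x_pred=5.2326  r=-8.7326  x^+=-0.7580  v^+=0.9838  a^+=-3.2825
step 4: x_pred=-0.7217  r=-4.8983  x^+=-4.0819  v^+=-2.2539  a^+=-5.4068
step 5: x_pred=-6.1919  r=8.2019  x^+=-0.5654  v^+=-2.9383  a^+=-1.8498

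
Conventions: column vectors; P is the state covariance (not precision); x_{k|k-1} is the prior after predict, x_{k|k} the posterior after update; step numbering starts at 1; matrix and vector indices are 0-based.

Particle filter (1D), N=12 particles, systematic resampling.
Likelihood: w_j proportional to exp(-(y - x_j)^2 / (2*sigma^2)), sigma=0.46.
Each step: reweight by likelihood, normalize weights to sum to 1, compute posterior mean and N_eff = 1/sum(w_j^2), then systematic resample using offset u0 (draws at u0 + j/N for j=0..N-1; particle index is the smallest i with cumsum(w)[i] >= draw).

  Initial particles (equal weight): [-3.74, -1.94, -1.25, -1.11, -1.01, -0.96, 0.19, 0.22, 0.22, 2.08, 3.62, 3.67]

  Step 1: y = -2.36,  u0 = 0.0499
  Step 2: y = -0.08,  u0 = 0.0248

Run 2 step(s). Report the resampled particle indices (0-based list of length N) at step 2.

step 1: w=[0.0144, 0.8529, 0.0704, 0.0322, 0.0174, 0.0126, 0.0000, 0.0000, 0.0000, 0.0000, 0.0000, 0.0000]  mean=-1.8620  Neff=1.3621  idx=[1, 1, 1, 1, 1, 1, 1, 1, 1, 1, 2, 3]
step 2: w=[0.0023, 0.0023, 0.0023, 0.0023, 0.0023, 0.0023, 0.0023, 0.0023, 0.0023, 0.0023, 0.3183, 0.6590]  mean=-1.1735  Neff=1.8671  idx=[10, 10, 10, 10, 11, 11, 11, 11, 11, 11, 11, 11]

resampled_idx = [10, 10, 10, 10, 11, 11, 11, 11, 11, 11, 11, 11]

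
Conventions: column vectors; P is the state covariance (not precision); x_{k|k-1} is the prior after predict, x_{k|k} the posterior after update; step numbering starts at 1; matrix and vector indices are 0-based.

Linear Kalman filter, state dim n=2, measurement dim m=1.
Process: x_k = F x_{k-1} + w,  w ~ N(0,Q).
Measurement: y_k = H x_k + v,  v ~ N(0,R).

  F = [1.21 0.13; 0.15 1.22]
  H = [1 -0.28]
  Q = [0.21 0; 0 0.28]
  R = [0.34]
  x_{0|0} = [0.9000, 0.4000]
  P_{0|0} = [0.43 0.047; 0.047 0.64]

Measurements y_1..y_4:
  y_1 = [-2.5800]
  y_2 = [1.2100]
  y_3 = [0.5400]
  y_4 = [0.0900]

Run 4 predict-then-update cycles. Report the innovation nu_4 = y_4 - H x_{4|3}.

innov = [-0.6296]

step 1: x^-=[1.1410, 0.6230]  P^-=[0.8652 0.2498; 0.2498 1.2595]  S=[1.1640]  K=[0.6832; -0.0883]  nu=[-3.5466]  x^+=[-1.2819, 0.9362]  P^+=[0.3219 0.3201; 0.3201 1.2504]
step 2: x^-=[-1.4294, 0.9499]  P^-=[0.8031 0.7355; 0.7355 2.2654]  S=[0.9089]  K=[0.6571; 0.1113]  nu=[2.9054]  x^+=[0.4796, 1.2732]  P^+=[0.4107 0.6690; 0.6690 2.2542]
step 3: x^-=[0.7459, 1.6253]  P^-=[1.0599 1.4327; 1.4327 3.8892]  S=[0.9025]  K=[0.7299; 0.3808]  nu=[0.2492]  x^+=[0.9278, 1.7202]  P^+=[0.5791 1.1818; 1.1818 3.7583]
step 4: x^-=[1.3462, 2.2378]  P^-=[1.4931 2.4688; 2.4688 6.3195]  S=[0.9461]  K=[0.8476; 0.7392]  nu=[-0.6296]  x^+=[0.8125, 1.7724]  P^+=[0.8135 1.8760; 1.8760 5.8025]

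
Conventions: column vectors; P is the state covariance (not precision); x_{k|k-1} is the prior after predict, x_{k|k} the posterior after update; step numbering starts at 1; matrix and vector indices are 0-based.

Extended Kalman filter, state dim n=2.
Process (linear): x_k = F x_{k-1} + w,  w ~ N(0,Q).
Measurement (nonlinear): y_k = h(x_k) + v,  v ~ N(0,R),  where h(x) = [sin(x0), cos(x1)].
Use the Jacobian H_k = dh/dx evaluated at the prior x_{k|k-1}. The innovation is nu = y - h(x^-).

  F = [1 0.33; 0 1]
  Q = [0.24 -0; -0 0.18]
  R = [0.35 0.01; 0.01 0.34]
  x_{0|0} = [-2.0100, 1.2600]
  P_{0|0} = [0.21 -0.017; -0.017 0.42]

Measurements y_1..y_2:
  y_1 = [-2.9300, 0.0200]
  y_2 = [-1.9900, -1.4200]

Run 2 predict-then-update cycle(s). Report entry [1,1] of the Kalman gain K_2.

K[1,1] = -0.5433

step 1: x^-=[-1.5942, 1.2600]  P^-=[0.4845 0.1216; 0.1216 0.6000]  H_jac=[-0.0234 0.0000; 0.0000 -0.9521]  S=[0.3503 0.0127; 0.0127 0.8839]  K=[-0.0276 -0.1306; 0.0153 -0.6465]  nu=[-1.9303, -0.2858]  x^+=[-1.5035, 1.4152]  P^+=[0.4691 0.0469; 0.0469 0.2307]
step 2: x^-=[-1.0365, 1.4152]  P^-=[0.7652 0.1231; 0.1231 0.4107]  H_jac=[0.5092 0.0000; 0.0000 -0.9879]  S=[0.5484 -0.0519; -0.0519 0.7409]  K=[0.6996 -0.1151; 0.0628 -0.5433]  nu=[-1.1294, -1.5750]  x^+=[-1.6454, 2.1999]  P^+=[0.4786 0.0325; 0.0325 0.1863]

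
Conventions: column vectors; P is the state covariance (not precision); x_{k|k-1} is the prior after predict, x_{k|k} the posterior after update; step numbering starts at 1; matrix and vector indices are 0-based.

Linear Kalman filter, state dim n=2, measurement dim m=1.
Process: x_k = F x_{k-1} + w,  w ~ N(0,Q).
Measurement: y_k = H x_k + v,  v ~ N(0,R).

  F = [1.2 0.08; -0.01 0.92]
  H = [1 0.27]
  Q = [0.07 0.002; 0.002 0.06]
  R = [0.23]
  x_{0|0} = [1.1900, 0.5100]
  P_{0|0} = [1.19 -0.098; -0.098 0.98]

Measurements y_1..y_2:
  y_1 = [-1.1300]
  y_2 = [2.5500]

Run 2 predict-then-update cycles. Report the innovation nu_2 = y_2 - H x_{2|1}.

step 1: x^-=[1.4688, 0.4573]  P^-=[1.7711 -0.0483; -0.0483 0.8914]  S=[2.0400]  K=[0.8618; 0.0943]  nu=[-2.7223]  x^+=[-0.8772, 0.2005]  P^+=[0.2560 -0.2141; -0.2141 0.8732]
step 2: x^-=[-1.0366, 0.1933]  P^-=[0.4031 -0.1730; -0.1730 0.8031]  S=[0.5983]  K=[0.5958; 0.0733]  nu=[3.5344]  x^+=[1.0691, 0.4523]  P^+=[0.1908 -0.1991; -0.1991 0.7999]

innov = [3.5344]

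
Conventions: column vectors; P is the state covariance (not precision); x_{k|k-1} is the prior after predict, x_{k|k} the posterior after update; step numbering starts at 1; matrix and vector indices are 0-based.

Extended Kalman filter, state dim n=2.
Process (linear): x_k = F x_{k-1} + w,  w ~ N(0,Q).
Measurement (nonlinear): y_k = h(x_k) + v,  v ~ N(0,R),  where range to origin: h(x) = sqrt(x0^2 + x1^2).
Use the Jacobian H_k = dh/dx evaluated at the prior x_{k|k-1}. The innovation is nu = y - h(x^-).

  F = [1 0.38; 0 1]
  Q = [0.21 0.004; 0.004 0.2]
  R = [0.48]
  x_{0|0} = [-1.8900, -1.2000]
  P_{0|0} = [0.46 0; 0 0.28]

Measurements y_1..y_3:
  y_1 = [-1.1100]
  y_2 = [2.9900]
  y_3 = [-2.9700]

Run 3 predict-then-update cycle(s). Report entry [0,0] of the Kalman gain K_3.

step 1: x^-=[-2.3460, -1.2000]  P^-=[0.7104 0.1104; 0.1104 0.4800]  H_jac=[-0.8903 -0.4554]  S=[1.2322]  K=[-0.5541; -0.2572]  nu=[-3.7451]  x^+=[-0.2708, -0.2369]  P^+=[0.3321 -0.0652; -0.0652 0.3985]
step 2: x^-=[-0.3608, -0.2369]  P^-=[0.5501 0.0902; 0.0902 0.5985]  H_jac=[-0.8359 -0.5488]  S=[1.1275]  K=[-0.4518; -0.3582]  nu=[2.5584]  x^+=[-1.5166, -1.1534]  P^+=[0.3200 -0.0922; -0.0922 0.4538]
step 3: x^-=[-1.9549, -1.1534]  P^-=[0.5254 0.0842; 0.0842 0.6538]  H_jac=[-0.8613 -0.5082]  S=[1.1123]  K=[-0.4453; -0.3639]  nu=[-5.2398]  x^+=[0.3784, 0.7534]  P^+=[0.3048 -0.0960; -0.0960 0.5065]

K[0,0] = -0.4453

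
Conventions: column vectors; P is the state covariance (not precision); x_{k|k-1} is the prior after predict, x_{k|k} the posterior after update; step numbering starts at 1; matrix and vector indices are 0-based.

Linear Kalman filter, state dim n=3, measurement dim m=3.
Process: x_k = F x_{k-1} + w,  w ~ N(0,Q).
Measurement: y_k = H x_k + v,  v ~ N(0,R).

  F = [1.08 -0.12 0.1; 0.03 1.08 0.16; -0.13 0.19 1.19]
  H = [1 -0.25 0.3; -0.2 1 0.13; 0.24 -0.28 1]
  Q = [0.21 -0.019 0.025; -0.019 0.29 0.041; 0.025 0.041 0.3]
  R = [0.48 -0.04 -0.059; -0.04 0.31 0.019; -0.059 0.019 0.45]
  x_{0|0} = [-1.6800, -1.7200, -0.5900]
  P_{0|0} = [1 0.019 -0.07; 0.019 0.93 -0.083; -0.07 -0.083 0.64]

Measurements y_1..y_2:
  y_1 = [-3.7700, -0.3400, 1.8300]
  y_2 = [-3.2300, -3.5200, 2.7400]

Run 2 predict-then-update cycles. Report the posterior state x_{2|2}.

x_post = [-4.0662, -3.5582, 1.9299]

step 1: x^-=[-1.6670, -2.0024, -0.8105]  P^-=[1.3781 -0.0945 -0.1350; -0.0945 1.3639 0.2370; -0.1350 0.2370 1.2400]  S=[1.9857 -0.6535 0.5474; -0.6535 1.8564 -0.0447; 0.5474 -0.0447 1.6914]  K=[0.7290 0.0453 -0.1034; 0.1104 0.7976 -0.1137; -0.0219 0.2379 0.6881]  nu=[-2.3605, 1.4344, 2.4799]  x^+=[-3.5790, -1.4009, 1.2887]  P^+=[0.4264 0.0898 -0.1659; 0.0898 0.2576 0.0080; -0.1659 0.0080 0.3575]
step 2: x^-=[-3.5684, -1.4142, 1.7327]  P^-=[0.6553 0.0431 -0.1904; 0.0431 0.6070 0.1563; -0.1904 0.1563 0.8733]  S=[1.0927 -0.2150 0.1318; -0.2150 0.9913 0.1266; 0.1318 0.1266 1.2239]  K=[0.5532 0.0189 -0.0984; 0.0813 0.6518 -0.0789; 0.0011 0.2321 0.6163]  nu=[-0.5350, -3.0448, 1.4677]  x^+=[-4.0662, -3.5582, 1.9299]  P^+=[0.3280 0.0653 -0.1370; 0.0653 0.2085 0.0148; -0.1370 0.0148 0.3187]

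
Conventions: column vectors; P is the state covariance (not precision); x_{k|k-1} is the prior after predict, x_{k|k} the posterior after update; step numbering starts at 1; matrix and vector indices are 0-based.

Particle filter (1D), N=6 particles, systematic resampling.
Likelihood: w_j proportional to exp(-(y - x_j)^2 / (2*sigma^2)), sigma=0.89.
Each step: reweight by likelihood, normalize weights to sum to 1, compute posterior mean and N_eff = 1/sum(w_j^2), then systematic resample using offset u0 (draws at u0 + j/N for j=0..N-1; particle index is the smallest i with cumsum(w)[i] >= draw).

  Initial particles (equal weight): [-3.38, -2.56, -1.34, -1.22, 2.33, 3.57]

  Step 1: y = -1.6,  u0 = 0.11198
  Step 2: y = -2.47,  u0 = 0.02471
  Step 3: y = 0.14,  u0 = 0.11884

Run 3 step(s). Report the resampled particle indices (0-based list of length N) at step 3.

step 1: w=[0.0528, 0.2179, 0.3735, 0.3558, 0.0000, 0.0000]  mean=-1.6706  Neff=3.1607  idx=[1, 2, 2, 2, 3, 3]
step 2: w=[0.3229, 0.1450, 0.1450, 0.1450, 0.1211, 0.1211]  mean=-1.7049  Neff=5.0849  idx=[0, 0, 1, 2, 3, 4]
step 3: w=[0.0093, 0.0093, 0.2315, 0.2315, 0.2315, 0.2870]  mean=-1.3281  Neff=4.1099  idx=[2, 3, 3, 4, 5, 5]

resampled_idx = [2, 3, 3, 4, 5, 5]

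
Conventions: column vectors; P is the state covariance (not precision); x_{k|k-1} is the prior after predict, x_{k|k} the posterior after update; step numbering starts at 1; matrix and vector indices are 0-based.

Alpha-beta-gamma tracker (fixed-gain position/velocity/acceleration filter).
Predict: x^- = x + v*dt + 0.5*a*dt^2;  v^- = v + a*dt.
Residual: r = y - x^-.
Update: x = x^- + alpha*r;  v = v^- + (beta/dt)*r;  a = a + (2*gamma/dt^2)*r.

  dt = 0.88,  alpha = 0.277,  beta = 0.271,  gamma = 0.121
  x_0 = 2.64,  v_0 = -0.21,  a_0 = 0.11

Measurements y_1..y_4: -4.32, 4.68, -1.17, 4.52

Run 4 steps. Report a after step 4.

a_post = 2.6555

step 1: x_pred=2.4978  r=-6.8178  x^+=0.6093  v^+=-2.2128  a^+=-2.0206
step 2: x_pred=-2.1203  r=6.8003  x^+=-0.2366  v^+=-1.8967  a^+=0.1045
step 3: x_pred=-1.8652  r=0.6952  x^+=-1.6727  v^+=-1.5906  a^+=0.3218
step 4: x_pred=-2.9478  r=7.4678  x^+=-0.8792  v^+=0.9923  a^+=2.6555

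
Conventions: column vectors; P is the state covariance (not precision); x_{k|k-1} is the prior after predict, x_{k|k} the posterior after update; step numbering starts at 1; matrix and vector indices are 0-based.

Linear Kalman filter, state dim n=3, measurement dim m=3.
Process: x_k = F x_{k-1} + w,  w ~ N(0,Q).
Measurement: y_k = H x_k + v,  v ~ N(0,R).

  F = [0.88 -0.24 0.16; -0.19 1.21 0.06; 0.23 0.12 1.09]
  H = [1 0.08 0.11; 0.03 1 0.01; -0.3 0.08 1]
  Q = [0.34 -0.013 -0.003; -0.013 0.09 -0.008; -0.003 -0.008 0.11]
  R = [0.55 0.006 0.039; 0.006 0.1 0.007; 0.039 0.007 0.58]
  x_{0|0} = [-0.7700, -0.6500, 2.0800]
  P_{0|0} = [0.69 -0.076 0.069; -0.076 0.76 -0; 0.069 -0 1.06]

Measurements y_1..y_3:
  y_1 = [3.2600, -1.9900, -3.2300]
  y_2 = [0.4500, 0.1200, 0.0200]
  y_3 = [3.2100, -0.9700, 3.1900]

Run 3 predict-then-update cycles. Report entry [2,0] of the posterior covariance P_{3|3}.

step 1: x^-=[-0.1888, -0.5154, 2.0121]  P^-=[0.9968 -0.4217 0.3645; -0.4217 1.2648 0.1088; 0.3645 0.1088 1.4472]  S=[1.5870 -0.2672 0.2458; -0.2672 1.3429 0.3579; 0.2458 0.3579 1.9440]  K=[0.6102 -0.1593 -0.0315; -0.0403 0.9230 0.0083; 0.2260 -0.0338 0.6703]  nu=[3.2687, -1.4891, -5.2575]  x^+=[2.2083, -2.0651, -0.7233]  P^+=[0.3239 -0.0232 0.1034; -0.0232 0.0929 -0.0047; 0.1034 -0.0047 0.4288]
step 2: x^-=[2.3232, -2.9617, -0.5283]  P^-=[0.6464 -0.1143 0.2377; -0.1143 0.2468 -0.0128; 0.2377 -0.0128 0.6873]  S=[1.2401 -0.0670 0.1445; -0.0670 0.3405 0.0554; 0.1445 0.0554 1.1879]  K=[0.5294 -0.1632 -0.0277; -0.0401 0.7055 0.0067; 0.1918 -0.0395 0.4962]  nu=[-1.5782, 3.0173, 1.4822]  x^+=[0.9542, -0.7599, -0.2149]  P^+=[0.2811 -0.0227 0.0896; -0.0227 0.0711 -0.0052; 0.0896 -0.0052 0.3223]
step 3: x^-=[0.9877, -1.1137, -0.1059]  P^-=[0.6052 -0.1016 0.1974; -0.1016 0.2130 -0.0189; 0.1974 -0.0189 0.5511]  S=[1.1901 -0.0596 0.1029; -0.0596 0.3072 0.0407; 0.1029 0.0407 1.0703]  K=[0.5151 -0.1607 -0.0362; -0.0395 0.6744 0.0049; 0.1747 -0.0493 0.4432]  nu=[2.3230, 0.1152, 3.6814]  x^+=[2.0324, -1.1100, 1.9259]  P^+=[0.2737 -0.0223 0.0818; -0.0223 0.0680 -0.0061; 0.0818 -0.0061 0.2886]

P_post[2,0] = 0.0818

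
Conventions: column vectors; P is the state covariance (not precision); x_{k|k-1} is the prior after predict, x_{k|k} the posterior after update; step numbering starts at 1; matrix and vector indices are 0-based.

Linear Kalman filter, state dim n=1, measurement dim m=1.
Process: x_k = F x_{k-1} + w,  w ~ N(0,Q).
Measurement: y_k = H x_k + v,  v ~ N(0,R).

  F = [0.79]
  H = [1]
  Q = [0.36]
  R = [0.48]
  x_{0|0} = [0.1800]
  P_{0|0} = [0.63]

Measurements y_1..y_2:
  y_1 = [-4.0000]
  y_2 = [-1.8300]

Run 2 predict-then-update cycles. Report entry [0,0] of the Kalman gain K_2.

step 1: x^-=[0.1422]  P^-=[0.7532]  S=[1.2332]  K=[0.6108]  nu=[-4.1422]  x^+=[-2.3877]  P^+=[0.2932]
step 2: x^-=[-1.8863]  P^-=[0.5430]  S=[1.0230]  K=[0.5308]  nu=[0.0563]  x^+=[-1.8564]  P^+=[0.2548]

K[0,0] = 0.5308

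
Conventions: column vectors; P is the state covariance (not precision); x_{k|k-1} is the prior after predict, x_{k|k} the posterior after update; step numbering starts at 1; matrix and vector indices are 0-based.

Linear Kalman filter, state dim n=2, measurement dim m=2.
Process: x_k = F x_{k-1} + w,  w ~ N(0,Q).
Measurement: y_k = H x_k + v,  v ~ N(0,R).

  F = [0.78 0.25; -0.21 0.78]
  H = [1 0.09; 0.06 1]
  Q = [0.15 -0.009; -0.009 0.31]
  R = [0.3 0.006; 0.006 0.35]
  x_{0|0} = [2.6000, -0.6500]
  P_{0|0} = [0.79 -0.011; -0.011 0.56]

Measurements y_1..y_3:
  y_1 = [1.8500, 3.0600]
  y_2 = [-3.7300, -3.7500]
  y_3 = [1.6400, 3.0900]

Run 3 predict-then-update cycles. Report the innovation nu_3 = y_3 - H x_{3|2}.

innov = [2.8484, 4.4128]

step 1: x^-=[1.8655, -1.0530]  P^-=[0.6613 -0.0353; -0.0353 0.6891]  S=[0.9606 0.0722; 0.0722 1.0373]  K=[0.6885 -0.0437; -0.0221 0.6639]  nu=[0.0793, 4.0011]  x^+=[1.7452, 1.6014]  P^+=[0.2084 -0.0237; -0.0237 0.2336]
step 2: x^-=[1.7616, 0.8826]  P^-=[0.2822 -0.0107; -0.0107 0.4691]  S=[0.5840 0.0544; 0.0544 0.8188]  K=[0.4838 -0.0245; 0.0007 0.5721]  nu=[-5.5710, -4.7383]  x^+=[-0.8171, -1.8317]  P^+=[0.1463 -0.0145; -0.0145 0.2011]
step 3: x^-=[-1.0953, -1.2571]  P^-=[0.2459 -0.0018; -0.0018 0.4435]  S=[0.5492 0.0589; 0.0589 0.7942]  K=[0.4493 -0.0170; 0.0096 0.5576]  nu=[2.8484, 4.4128]  x^+=[0.1096, 1.2310]  P^+=[0.1357 -0.0114; -0.0114 0.1959]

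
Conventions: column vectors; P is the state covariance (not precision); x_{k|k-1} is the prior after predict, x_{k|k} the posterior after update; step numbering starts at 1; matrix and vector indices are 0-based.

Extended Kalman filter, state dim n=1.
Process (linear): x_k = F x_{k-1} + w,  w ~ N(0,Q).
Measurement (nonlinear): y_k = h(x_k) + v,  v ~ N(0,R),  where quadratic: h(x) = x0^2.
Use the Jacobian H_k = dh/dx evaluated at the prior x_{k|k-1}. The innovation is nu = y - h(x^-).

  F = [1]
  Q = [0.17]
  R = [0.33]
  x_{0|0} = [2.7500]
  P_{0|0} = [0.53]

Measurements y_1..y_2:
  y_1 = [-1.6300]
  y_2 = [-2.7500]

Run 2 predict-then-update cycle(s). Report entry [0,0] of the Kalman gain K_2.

step 1: x^-=[2.7500]  P^-=[0.7000]  H_jac=[5.5000]  S=[21.5050]  K=[0.1790]  nu=[-9.1925]  x^+=[1.1043]  P^+=[0.0107]
step 2: x^-=[1.1043]  P^-=[0.1807]  H_jac=[2.2086]  S=[1.2116]  K=[0.3295]  nu=[-3.9694]  x^+=[-0.2035]  P^+=[0.0492]

K[0,0] = 0.3295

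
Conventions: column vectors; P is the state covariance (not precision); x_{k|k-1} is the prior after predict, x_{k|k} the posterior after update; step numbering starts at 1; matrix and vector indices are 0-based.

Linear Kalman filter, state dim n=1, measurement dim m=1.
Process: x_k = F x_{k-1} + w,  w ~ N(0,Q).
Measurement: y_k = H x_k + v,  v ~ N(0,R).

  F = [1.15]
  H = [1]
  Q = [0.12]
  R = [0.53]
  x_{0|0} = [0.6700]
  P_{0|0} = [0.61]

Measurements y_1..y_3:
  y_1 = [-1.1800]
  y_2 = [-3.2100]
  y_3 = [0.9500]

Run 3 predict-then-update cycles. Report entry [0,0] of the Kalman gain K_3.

K[0,0] = 0.4763

step 1: x^-=[0.7705]  P^-=[0.9267]  S=[1.4567]  K=[0.6362]  nu=[-1.9505]  x^+=[-0.4703]  P^+=[0.3372]
step 2: x^-=[-0.5409]  P^-=[0.5659]  S=[1.0959]  K=[0.5164]  nu=[-2.6691]  x^+=[-1.9192]  P^+=[0.2737]
step 3: x^-=[-2.2071]  P^-=[0.4819]  S=[1.0119]  K=[0.4763]  nu=[3.1571]  x^+=[-0.7035]  P^+=[0.2524]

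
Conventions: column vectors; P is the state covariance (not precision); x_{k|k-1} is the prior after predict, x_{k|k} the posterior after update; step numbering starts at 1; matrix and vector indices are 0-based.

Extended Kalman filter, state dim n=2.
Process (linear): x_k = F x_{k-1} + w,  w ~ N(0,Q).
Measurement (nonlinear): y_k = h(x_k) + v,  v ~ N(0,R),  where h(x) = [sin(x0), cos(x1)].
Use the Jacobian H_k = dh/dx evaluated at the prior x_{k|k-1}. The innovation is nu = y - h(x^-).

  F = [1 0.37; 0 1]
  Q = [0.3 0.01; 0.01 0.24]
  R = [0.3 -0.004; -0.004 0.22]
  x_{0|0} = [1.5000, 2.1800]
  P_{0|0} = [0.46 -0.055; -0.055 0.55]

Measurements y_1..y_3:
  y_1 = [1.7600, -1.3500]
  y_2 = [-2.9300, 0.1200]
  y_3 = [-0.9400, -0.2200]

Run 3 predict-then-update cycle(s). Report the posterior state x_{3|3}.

x_post = [5.5055, 1.9787]

step 1: x^-=[2.3066, 2.1800]  P^-=[0.7946 0.1585; 0.1585 0.7900]  H_jac=[-0.6712 0.0000; 0.0000 -0.8201]  S=[0.6580 0.0832; 0.0832 0.7513]  K=[-0.7999 -0.0844; -0.0533 -0.8564]  nu=[1.0187, -0.7778]  x^+=[1.5574, 2.7918]  P^+=[0.3570 0.0187; 0.0187 0.2295]
step 2: x^-=[2.5903, 2.7918]  P^-=[0.7023 0.1136; 0.1136 0.4695]  H_jac=[-0.8519 0.0000; 0.0000 -0.3427]  S=[0.8096 0.0292; 0.0292 0.2751]  K=[-0.7366 -0.0634; -0.0989 -0.5743]  nu=[-3.4538, 1.0594]  x^+=[5.0673, 2.5248]  P^+=[0.2591 0.0321; 0.0321 0.3675]
step 3: x^-=[6.0015, 2.5248]  P^-=[0.6332 0.1781; 0.1781 0.6075]  H_jac=[0.9606 0.0000; 0.0000 -0.5784]  S=[0.8843 -0.1030; -0.1030 0.4233]  K=[0.6787 -0.0783; 0.0996 -0.8060]  nu=[-0.6620, 0.5957]  x^+=[5.5055, 1.9787]  P^+=[0.2123 0.0345; 0.0345 0.3072]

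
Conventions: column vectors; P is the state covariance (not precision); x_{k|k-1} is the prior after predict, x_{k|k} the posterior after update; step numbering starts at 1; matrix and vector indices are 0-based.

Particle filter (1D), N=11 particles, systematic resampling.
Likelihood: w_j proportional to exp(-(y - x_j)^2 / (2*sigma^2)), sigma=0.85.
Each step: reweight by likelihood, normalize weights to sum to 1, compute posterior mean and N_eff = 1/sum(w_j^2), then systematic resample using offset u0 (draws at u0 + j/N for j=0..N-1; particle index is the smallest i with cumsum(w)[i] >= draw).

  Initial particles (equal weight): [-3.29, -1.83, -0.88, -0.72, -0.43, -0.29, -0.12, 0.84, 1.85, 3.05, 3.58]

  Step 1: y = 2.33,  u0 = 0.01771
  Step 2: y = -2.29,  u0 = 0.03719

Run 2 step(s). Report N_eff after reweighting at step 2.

N_eff = 2.0499

step 1: w=[0.0000, 0.0000, 0.0004, 0.0007, 0.0024, 0.0040, 0.0073, 0.1007, 0.3989, 0.3268, 0.1587]  mean=2.3835  Neff=3.3186  idx=[7, 7, 8, 8, 8, 8, 9, 9, 9, 9, 10]
step 2: w=[0.4939, 0.4939, 0.0031, 0.0031, 0.0031, 0.0031, 0.0000, 0.0000, 0.0000, 0.0000, 0.0000]  mean=0.8524  Neff=2.0499  idx=[0, 0, 0, 0, 0, 0, 1, 1, 1, 1, 1]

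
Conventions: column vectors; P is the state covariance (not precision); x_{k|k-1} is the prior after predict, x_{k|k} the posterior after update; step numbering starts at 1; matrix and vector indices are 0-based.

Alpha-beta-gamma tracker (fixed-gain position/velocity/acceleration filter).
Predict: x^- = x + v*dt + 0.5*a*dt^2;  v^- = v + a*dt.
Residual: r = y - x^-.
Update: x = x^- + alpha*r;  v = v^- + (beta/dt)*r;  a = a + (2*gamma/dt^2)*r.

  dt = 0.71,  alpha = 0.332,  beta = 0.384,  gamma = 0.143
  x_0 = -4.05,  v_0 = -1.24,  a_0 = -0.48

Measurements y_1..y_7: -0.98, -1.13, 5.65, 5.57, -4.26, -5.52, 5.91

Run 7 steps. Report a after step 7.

a_post = -7.5033

step 1: x_pred=-5.0514  r=4.0714  x^+=-3.6997  v^+=0.6212  a^+=1.8299
step 2: x_pred=-2.7974  r=1.6674  x^+=-2.2438  v^+=2.8222  a^+=2.7759
step 3: x_pred=0.4596  r=5.1904  x^+=2.1828  v^+=7.6003  a^+=5.7207
step 4: x_pred=9.0209  r=-3.4509  x^+=7.8752  v^+=9.7956  a^+=3.7628
step 5: x_pred=15.7785  r=-20.0385  x^+=9.1257  v^+=1.6294  a^+=-7.6060
step 6: x_pred=8.3655  r=-13.8855  x^+=3.7555  v^+=-11.2807  a^+=-15.4839
step 7: x_pred=-8.1565  r=14.0665  x^+=-3.4864  v^+=-14.6665  a^+=-7.5033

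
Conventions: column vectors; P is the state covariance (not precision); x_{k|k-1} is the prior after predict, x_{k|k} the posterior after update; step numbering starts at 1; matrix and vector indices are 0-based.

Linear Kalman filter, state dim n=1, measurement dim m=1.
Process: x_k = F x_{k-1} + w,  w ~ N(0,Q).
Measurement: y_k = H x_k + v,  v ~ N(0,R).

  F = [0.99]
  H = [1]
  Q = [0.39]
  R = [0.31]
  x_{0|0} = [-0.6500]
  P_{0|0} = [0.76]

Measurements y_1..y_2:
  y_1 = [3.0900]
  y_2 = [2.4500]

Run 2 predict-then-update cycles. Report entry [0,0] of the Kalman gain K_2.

step 1: x^-=[-0.6435]  P^-=[1.1349]  S=[1.4449]  K=[0.7854]  nu=[3.7335]  x^+=[2.2890]  P^+=[0.2435]
step 2: x^-=[2.2661]  P^-=[0.6286]  S=[0.9386]  K=[0.6697]  nu=[0.1839]  x^+=[2.3893]  P^+=[0.2076]

K[0,0] = 0.6697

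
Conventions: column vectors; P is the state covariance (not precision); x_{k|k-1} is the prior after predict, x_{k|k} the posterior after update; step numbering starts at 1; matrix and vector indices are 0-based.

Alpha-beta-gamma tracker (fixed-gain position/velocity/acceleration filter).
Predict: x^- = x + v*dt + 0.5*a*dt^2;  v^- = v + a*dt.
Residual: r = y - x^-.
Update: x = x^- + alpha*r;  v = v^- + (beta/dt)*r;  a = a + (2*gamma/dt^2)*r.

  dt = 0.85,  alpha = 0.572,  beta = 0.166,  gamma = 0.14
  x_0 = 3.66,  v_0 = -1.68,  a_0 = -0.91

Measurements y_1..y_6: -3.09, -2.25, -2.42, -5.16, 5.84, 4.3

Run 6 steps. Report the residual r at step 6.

resid = 1.5453

step 1: x_pred=1.9033  r=-4.9933  x^+=-0.9529  v^+=-3.4287  a^+=-2.8451
step 2: x_pred=-4.8950  r=2.6450  x^+=-3.3821  v^+=-5.3304  a^+=-1.8200
step 3: x_pred=-8.5704  r=6.1504  x^+=-5.0524  v^+=-5.6763  a^+=0.5635
step 4: x_pred=-9.6737  r=4.5137  x^+=-7.0919  v^+=-4.3158  a^+=2.3128
step 5: x_pred=-9.9248  r=15.7648  x^+=-0.9073  v^+=0.7288  a^+=8.4223
step 6: x_pred=2.7547  r=1.5453  x^+=3.6386  v^+=8.1896  a^+=9.0212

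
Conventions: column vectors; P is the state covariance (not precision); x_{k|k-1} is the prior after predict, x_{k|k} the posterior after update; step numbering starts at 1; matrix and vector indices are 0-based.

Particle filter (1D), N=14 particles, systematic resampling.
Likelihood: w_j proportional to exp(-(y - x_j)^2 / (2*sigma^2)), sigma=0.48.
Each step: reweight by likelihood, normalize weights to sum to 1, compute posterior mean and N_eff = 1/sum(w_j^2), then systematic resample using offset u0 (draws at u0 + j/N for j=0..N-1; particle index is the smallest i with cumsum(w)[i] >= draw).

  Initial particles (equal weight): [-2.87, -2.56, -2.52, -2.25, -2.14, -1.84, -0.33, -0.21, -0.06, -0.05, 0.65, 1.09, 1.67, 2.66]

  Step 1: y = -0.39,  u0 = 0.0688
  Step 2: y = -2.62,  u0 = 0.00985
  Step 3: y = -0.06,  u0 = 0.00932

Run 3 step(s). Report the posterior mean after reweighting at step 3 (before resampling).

post_mean = -0.2806

step 1: w=[0.0000, 0.0000, 0.0000, 0.0002, 0.0004, 0.0029, 0.2750, 0.2583, 0.2188, 0.2156, 0.0265, 0.0024, 0.0000, 0.0000]  mean=-0.1555  Neff=4.2125  idx=[6, 6, 6, 7, 7, 7, 7, 8, 8, 8, 9, 9, 9, 10]
step 2: w=[0.2218, 0.2218, 0.2218, 0.0652, 0.0652, 0.0652, 0.0652, 0.0129, 0.0129, 0.0129, 0.0116, 0.0116, 0.0116, 0.0000]  mean=-0.2785  Neff=6.0399  idx=[0, 0, 0, 1, 1, 1, 1, 2, 2, 2, 3, 4, 6, 7]
step 3: w=[0.0689, 0.0689, 0.0689, 0.0689, 0.0689, 0.0689, 0.0689, 0.0689, 0.0689, 0.0689, 0.0768, 0.0768, 0.0768, 0.0807]  mean=-0.2806  Neff=13.9534  idx=[0, 1, 2, 3, 4, 5, 6, 7, 8, 9, 10, 11, 12, 13]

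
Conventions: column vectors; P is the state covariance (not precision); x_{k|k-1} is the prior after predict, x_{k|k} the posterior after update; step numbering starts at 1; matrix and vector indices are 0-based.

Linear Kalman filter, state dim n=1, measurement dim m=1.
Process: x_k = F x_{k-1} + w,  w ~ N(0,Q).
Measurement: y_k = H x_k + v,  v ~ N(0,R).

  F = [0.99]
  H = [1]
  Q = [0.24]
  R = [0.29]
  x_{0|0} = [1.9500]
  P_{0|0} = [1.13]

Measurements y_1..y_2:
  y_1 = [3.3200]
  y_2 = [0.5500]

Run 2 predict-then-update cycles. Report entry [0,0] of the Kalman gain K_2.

K[0,0] = 0.6204

step 1: x^-=[1.9305]  P^-=[1.3475]  S=[1.6375]  K=[0.8229]  nu=[1.3895]  x^+=[3.0739]  P^+=[0.2386]
step 2: x^-=[3.0432]  P^-=[0.4739]  S=[0.7639]  K=[0.6204]  nu=[-2.4932]  x^+=[1.4965]  P^+=[0.1799]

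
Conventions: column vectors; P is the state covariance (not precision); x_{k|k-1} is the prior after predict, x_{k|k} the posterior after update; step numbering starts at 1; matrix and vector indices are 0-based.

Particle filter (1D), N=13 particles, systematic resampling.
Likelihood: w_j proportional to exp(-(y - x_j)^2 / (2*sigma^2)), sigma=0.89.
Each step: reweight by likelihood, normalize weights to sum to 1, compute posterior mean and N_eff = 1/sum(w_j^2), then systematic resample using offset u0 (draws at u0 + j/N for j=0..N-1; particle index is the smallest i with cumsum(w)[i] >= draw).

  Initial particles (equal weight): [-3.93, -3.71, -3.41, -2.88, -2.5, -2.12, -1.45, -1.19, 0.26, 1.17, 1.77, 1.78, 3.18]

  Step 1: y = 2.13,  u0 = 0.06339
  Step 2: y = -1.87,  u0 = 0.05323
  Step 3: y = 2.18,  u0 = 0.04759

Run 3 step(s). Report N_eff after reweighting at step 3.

N_eff = 12.3312

step 1: w=[0.0000, 0.0000, 0.0000, 0.0000, 0.0000, 0.0000, 0.0001, 0.0003, 0.0365, 0.1853, 0.3055, 0.3069, 0.1653]  mean=1.8386  Neff=3.9911  idx=[9, 9, 9, 10, 10, 10, 10, 11, 11, 11, 11, 12, 12]
step 2: w=[0.2760, 0.2760, 0.2760, 0.0220, 0.0220, 0.0220, 0.0220, 0.0210, 0.0210, 0.0210, 0.0210, 0.0000, 0.0000]  mean=1.2740  Neff=4.3058  idx=[0, 0, 0, 1, 1, 1, 1, 2, 2, 2, 2, 6, 9]
step 3: w=[0.0693, 0.0693, 0.0693, 0.0693, 0.0693, 0.0693, 0.0693, 0.0693, 0.0693, 0.0693, 0.0693, 0.1186, 0.1192]  mean=1.3139  Neff=12.3312  idx=[0, 1, 2, 4, 5, 6, 7, 8, 9, 10, 11, 12, 12]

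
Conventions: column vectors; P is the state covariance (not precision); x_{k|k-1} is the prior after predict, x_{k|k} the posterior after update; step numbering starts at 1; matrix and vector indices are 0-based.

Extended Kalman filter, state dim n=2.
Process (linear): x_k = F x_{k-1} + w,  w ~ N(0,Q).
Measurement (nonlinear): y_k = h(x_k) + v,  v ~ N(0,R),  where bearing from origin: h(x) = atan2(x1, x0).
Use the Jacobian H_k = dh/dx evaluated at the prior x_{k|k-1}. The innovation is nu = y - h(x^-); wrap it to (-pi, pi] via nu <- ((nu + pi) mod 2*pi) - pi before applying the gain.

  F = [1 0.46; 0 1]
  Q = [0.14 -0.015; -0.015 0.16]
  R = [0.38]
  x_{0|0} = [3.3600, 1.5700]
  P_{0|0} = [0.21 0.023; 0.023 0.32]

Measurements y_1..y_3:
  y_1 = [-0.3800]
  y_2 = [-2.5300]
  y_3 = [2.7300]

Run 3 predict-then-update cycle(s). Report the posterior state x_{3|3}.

x_post = [5.4222, 1.5504]

step 1: x^-=[4.0822, 1.5700]  P^-=[0.4389 0.1552; 0.1552 0.4800]  H_jac=[-0.0821 0.2134]  S=[0.3994]  K=[-0.0073; 0.2246]  nu=[-0.7472]  x^+=[4.0876, 1.4022]  P^+=[0.4389 0.1559; 0.1559 0.4599]
step 2: x^-=[4.7326, 1.4022]  P^-=[0.8195 0.3524; 0.3524 0.6199]  H_jac=[-0.0576 0.1942]  S=[0.3982]  K=[0.0534; 0.2514]  nu=[-2.8180]  x^+=[4.5820, 0.6937]  P^+=[0.8184 0.3470; 0.3470 0.5947]
step 3: x^-=[4.9011, 0.6937]  P^-=[1.4035 0.6056; 0.6056 0.7547]  H_jac=[-0.0283 0.2000]  S=[0.4045]  K=[0.2013; 0.3308]  nu=[2.5894]  x^+=[5.4222, 1.5504]  P^+=[1.3871 0.5787; 0.5787 0.7104]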